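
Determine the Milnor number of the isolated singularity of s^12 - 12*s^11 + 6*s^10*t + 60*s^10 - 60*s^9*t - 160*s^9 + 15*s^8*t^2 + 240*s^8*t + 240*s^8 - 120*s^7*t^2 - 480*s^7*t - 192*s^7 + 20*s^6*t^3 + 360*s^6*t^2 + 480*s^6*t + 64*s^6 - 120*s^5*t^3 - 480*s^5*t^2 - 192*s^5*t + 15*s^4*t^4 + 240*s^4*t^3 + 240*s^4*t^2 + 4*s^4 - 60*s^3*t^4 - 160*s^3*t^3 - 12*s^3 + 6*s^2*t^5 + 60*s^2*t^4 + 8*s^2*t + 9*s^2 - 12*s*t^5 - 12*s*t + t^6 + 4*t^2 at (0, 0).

5

The Hessian of f at 0 has rank 1. Corank 1: A-series; mu = 5 gives A_5.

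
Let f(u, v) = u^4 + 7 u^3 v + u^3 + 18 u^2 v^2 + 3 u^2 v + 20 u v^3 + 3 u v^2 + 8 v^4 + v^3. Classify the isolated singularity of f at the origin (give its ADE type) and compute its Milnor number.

Type E7, Milnor number mu = 7.

The Hessian of f at 0 has rank 0. Corank 2; j^3 = (u + v)^3 is a perfect cube, so E-series; the 4-jet and mu = 7 give E_7.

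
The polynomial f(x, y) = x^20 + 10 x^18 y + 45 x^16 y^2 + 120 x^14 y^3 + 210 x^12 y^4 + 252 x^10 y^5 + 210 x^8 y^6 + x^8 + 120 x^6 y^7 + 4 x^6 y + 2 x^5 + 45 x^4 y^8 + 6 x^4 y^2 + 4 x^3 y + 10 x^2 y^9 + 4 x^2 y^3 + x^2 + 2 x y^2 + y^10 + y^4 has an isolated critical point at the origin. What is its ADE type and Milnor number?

The Hessian of f at 0 is [[2, 0], [0, 0]] with rank 1, so corank 1. A Groebner basis of the Jacobian ideal J(f) in C{x,y} is {x^2*y^2 + x*y/2 + y^3/2, 5*x^2*y + x*y^3 + 2*x + 2*y^2, x^2 + 2*x*y^2 + y^4, x^3 - x*y/2 - y^3/2}; counting standard monomials gives mu = 9. Corank 1: A-series; mu = 9 gives A_9.

Type A_{9}, Milnor number mu = 9.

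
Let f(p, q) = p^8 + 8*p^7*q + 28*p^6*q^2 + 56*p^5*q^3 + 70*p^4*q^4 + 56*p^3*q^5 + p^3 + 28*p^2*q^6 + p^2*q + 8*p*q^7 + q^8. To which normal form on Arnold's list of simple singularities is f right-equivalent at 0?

D_9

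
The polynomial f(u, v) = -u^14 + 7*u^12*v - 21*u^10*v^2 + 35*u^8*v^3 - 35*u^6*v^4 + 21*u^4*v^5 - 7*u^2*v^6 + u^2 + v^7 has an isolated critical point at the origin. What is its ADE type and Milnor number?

The Hessian of f at 0 is [[2, 0], [0, 0]] with rank 1, so corank 1. A Groebner basis of the Jacobian ideal J(f) in C{u,v} is {v^6, u}; counting standard monomials gives mu = 6. Corank 1: A-series; mu = 6 gives A_6.

Type A6, Milnor number mu = 6.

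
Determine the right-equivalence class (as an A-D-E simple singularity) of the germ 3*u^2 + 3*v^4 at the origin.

The Hessian of f at 0 has rank 1. Corank 1: A-series; mu = 3 gives A_3.

A_3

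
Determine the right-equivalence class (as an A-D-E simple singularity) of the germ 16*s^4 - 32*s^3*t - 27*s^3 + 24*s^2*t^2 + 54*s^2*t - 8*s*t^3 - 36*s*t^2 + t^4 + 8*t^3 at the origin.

E_{6}

The Hessian of f at 0 is [[0, 0], [0, 0]] with rank 0, so corank 2. A Groebner basis of the Jacobian ideal J(f) in C{s,t} is {t^4, s*t^2 - 11*t^3/18, s^2 - 4*s*t/3 + 4*t^2/9}; counting standard monomials gives mu = 6. Corank 2; j^3 = -(3*s - 2*t)^3 is a perfect cube, so E-series; the 4-jet and mu = 6 give E_6.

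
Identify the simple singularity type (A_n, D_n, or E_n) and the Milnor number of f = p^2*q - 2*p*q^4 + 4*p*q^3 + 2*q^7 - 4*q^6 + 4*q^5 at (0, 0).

The Hessian of f at 0 is [[0, 0], [0, 0]] with rank 0, so corank 2. A Groebner basis of the Jacobian ideal J(f) in C{p,q} is {p^2/6 + p*q^3 + 8*p*q^2/3 + 14*p*q/3 + 28*q^3/3, -p*q + q^4 - 2*q^3, p^3 - 4*p^2/3 - 16*p*q^2/3 - 16*p*q/3 - 32*q^3/3, p^2*q - 2*p^2/3 - 20*p*q^2/3 - 32*p*q/3 - 64*q^3/3}; counting standard monomials gives mu = 8. Corank 2; j^3 = p^2*q has shape L^2 M (L != M), so D-series; mu = 8 gives D_8.

Type D8, Milnor number mu = 8.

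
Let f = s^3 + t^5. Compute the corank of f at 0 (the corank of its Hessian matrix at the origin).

2

Hessian at 0 has rank 0.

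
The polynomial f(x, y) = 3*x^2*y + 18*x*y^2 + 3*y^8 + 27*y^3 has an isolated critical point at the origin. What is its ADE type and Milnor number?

The Hessian of f at 0 has rank 0. Corank 2; j^3 = 3*y*(x + 3*y)^2 has shape L^2 M (L != M), so D-series; mu = 9 gives D_9.

Type D_9, Milnor number mu = 9.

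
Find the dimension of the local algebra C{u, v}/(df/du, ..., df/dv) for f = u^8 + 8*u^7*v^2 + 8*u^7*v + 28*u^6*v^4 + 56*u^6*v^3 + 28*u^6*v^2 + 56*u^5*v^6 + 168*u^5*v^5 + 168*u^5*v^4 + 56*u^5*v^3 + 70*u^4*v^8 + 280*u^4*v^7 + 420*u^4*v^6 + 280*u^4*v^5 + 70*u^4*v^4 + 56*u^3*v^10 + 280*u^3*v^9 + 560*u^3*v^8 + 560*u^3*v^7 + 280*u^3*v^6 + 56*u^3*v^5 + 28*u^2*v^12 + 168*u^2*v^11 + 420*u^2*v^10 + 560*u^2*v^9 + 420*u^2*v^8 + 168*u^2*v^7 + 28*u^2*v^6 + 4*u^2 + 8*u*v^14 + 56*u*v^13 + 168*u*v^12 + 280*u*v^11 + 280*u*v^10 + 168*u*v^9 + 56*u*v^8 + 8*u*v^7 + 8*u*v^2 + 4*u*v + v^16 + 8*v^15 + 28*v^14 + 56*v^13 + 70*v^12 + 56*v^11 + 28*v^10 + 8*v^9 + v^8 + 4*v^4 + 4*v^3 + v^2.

7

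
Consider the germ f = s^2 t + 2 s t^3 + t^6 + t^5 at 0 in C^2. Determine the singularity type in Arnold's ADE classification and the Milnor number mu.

Type D_7, Milnor number mu = 7.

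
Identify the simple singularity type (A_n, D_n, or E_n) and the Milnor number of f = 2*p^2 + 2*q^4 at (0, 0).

Type A_3, Milnor number mu = 3.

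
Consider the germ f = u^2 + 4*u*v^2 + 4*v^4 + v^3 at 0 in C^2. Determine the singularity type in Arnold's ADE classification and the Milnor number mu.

Type A_{2}, Milnor number mu = 2.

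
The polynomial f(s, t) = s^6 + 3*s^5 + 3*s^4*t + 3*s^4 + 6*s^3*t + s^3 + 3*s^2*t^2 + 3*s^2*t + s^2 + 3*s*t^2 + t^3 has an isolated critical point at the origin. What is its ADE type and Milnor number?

The Hessian of f at 0 has rank 1. Corank 1: A-series; mu = 2 gives A_2.

Type A2, Milnor number mu = 2.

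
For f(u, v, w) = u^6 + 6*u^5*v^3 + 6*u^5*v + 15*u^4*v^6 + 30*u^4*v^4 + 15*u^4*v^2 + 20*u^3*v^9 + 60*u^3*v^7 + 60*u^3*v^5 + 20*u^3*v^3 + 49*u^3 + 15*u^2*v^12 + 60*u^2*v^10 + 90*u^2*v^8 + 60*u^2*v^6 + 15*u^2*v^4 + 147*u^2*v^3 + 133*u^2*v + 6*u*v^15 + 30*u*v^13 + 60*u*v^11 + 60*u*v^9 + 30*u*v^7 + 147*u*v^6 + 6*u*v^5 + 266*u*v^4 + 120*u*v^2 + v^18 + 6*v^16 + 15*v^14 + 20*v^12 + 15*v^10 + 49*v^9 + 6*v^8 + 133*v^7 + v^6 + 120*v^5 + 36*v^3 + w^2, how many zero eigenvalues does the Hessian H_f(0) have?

Hessian at 0 has rank 1.

2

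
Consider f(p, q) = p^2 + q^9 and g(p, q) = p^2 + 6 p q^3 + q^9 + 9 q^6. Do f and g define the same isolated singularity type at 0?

Yes.

The Hessian of f at 0 has rank 1. Corank 1: A-series; mu = 8 gives A_8. The Hessian of g at 0 has rank 1. Corank 1: A-series; mu = 8 gives A_8. Both have type A_8, hence right-equivalent.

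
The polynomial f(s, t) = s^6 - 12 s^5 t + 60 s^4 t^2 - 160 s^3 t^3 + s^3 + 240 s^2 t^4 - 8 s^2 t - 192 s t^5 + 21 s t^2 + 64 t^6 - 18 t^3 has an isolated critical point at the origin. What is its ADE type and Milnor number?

Type D7, Milnor number mu = 7.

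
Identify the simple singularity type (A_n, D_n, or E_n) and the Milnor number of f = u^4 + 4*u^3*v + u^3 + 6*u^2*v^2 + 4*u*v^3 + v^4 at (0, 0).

Type E6, Milnor number mu = 6.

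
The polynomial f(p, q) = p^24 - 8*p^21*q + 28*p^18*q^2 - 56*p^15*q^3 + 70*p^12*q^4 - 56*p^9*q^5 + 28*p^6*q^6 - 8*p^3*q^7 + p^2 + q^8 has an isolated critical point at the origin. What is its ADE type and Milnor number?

Type A7, Milnor number mu = 7.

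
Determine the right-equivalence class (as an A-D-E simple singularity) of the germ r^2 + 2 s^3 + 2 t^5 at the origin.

The Hessian of f at 0 has rank 1. Corank 2; j^3 = 2*s^3 is a perfect cube, so E-series; the 5-jet and mu = 8 give E_8.

E8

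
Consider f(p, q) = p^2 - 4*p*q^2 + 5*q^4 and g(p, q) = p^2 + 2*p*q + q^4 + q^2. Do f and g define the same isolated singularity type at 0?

Yes.

The Hessian of f at 0 has rank 1. Corank 1: A-series; mu = 3 gives A_3. The Hessian of g at 0 has rank 1. Corank 1: A-series; mu = 3 gives A_3. Both have type A_3, hence right-equivalent.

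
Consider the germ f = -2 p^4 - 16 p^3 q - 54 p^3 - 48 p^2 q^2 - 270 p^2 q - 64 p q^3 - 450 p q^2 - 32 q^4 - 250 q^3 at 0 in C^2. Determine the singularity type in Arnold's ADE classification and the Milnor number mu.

The Hessian of f at 0 has rank 0. Corank 2; j^3 = -2*(3*p + 5*q)^3 is a perfect cube, so E-series; the 4-jet and mu = 6 give E_6.

Type E_{6}, Milnor number mu = 6.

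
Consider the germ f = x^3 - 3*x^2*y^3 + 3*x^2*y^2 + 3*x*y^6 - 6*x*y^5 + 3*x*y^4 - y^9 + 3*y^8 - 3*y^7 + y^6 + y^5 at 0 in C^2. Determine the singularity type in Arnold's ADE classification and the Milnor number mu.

The Hessian of f at 0 has rank 0. Corank 2; j^3 = x^3 is a perfect cube, so E-series; the 5-jet and mu = 8 give E_8.

Type E_{8}, Milnor number mu = 8.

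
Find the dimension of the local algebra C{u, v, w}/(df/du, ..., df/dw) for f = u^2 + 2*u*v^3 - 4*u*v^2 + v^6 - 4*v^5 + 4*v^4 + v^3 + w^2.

2

The Hessian of f at 0 has rank 2. Corank 1: A-series; mu = 2 gives A_2.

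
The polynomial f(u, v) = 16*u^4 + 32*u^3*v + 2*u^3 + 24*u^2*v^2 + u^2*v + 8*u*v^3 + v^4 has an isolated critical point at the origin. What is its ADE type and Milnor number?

Type D_5, Milnor number mu = 5.

The Hessian of f at 0 is [[0, 0], [0, 0]] with rank 0, so corank 2. A Groebner basis of the Jacobian ideal J(f) in C{u,v} is {u*v^2, -u*v/8 + v^3, u^2 + u*v/2}; counting standard monomials gives mu = 5. Corank 2; j^3 = u^2*(2*u + v) has shape L^2 M (L != M), so D-series; mu = 5 gives D_5.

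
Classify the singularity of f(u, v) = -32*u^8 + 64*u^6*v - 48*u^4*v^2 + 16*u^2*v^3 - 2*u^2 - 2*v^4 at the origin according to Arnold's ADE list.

The Hessian of f at 0 has rank 1. Corank 1: A-series; mu = 3 gives A_3.

A3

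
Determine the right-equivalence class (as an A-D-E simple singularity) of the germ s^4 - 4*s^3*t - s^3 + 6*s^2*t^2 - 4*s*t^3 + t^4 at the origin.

E_{6}

The Hessian of f at 0 has rank 0. Corank 2; j^3 = -s^3 is a perfect cube, so E-series; the 4-jet and mu = 6 give E_6.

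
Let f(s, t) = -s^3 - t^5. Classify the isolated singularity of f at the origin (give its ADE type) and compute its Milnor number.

The Hessian of f at 0 is [[0, 0], [0, 0]] with rank 0, so corank 2. A Groebner basis of the Jacobian ideal J(f) in C{s,t} is {t^4, s^2}; counting standard monomials gives mu = 8. Corank 2; j^3 = -s^3 is a perfect cube, so E-series; the 5-jet and mu = 8 give E_8.

Type E_{8}, Milnor number mu = 8.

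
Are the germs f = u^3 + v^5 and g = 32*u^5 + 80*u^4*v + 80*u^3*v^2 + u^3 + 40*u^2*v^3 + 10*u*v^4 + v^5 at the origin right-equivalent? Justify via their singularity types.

The Hessian of f at 0 is [[0, 0], [0, 0]] with rank 0, so corank 2. A Groebner basis of the Jacobian ideal J(f) in C{u,v} is {v^4, u^2}; counting standard monomials gives mu = 8. Corank 2; j^3 = u^3 is a perfect cube, so E-series; the 5-jet and mu = 8 give E_8. The Hessian of g at 0 is [[0, 0], [0, 0]] with rank 0, so corank 2. A Groebner basis of the Jacobian ideal J(g) in C{u,v} is {v^5, u*v^3 + v^4/8, u^2}; counting standard monomials gives mu = 8. Corank 2; j^3 = u^3 is a perfect cube, so E-series; the 5-jet and mu = 8 give E_8. Both have type E_8, hence right-equivalent.

Yes.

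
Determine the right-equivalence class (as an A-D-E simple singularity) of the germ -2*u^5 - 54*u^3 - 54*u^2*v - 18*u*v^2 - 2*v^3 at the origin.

The Hessian of f at 0 has rank 0. Corank 2; j^3 = -2*(3*u + v)^3 is a perfect cube, so E-series; the 5-jet and mu = 8 give E_8.

E8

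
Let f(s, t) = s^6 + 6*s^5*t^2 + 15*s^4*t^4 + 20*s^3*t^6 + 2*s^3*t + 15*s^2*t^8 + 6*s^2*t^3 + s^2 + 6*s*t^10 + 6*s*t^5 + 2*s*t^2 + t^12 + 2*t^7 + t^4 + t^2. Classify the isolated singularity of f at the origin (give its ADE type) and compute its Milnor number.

Type A1, Milnor number mu = 1.

The Hessian of f at 0 has rank 2. Corank 0: nondegenerate Morse point, so A_1.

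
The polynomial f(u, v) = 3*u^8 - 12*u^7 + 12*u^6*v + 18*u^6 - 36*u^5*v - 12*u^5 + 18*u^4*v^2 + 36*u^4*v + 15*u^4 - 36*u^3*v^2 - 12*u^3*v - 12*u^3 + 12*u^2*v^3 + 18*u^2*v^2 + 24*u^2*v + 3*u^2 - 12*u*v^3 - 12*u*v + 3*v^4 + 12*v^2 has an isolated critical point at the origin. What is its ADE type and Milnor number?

Type A_{3}, Milnor number mu = 3.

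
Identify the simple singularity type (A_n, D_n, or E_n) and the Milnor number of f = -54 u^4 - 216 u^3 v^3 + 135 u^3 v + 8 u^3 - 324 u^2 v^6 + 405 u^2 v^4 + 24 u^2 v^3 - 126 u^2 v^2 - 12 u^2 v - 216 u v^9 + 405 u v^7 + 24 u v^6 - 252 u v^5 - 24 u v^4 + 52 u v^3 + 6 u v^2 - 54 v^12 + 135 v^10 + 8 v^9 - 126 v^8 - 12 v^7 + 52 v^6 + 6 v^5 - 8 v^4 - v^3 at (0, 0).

The Hessian of f at 0 is [[0, 0], [0, 0]] with rank 0, so corank 2. A Groebner basis of the Jacobian ideal J(f) in C{u,v} is {256*u^2/3 - 256*u*v/3 + v^4 + 8*v^3/9 + 64*v^2/3, u^3 - 28*u^2/3 + 28*u*v/3 - 2*v^3/9 - 7*v^2/3, u^2*v - 104*u^2/9 + 104*u*v/9 - 10*v^3/27 - 26*v^2/9, -32*u^2/3 + u*v^2 + 32*u*v/3 - 11*v^3/18 - 8*v^2/3}; counting standard monomials gives mu = 7. Corank 2; j^3 = (2*u - v)^3 is a perfect cube, so E-series; the 4-jet and mu = 7 give E_7.

Type E_7, Milnor number mu = 7.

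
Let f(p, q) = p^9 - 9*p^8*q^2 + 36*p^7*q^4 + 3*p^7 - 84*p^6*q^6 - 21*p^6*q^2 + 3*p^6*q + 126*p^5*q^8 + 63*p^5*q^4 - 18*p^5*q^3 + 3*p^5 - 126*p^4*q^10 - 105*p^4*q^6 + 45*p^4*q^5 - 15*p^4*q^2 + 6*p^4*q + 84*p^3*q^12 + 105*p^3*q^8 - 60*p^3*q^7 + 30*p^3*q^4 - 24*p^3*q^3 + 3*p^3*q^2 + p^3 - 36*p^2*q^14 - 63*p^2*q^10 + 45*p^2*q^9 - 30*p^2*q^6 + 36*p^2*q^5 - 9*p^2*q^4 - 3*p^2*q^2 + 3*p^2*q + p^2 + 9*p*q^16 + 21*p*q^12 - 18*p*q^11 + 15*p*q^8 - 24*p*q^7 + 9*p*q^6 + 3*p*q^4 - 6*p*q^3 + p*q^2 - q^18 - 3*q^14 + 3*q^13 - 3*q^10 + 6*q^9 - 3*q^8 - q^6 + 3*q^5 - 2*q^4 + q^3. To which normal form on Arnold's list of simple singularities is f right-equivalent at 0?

A2

The Hessian of f at 0 is [[2, 0], [0, 0]] with rank 1, so corank 1. A Groebner basis of the Jacobian ideal J(f) in C{p,q} is {q^2, p}; counting standard monomials gives mu = 2. Corank 1: A-series; mu = 2 gives A_2.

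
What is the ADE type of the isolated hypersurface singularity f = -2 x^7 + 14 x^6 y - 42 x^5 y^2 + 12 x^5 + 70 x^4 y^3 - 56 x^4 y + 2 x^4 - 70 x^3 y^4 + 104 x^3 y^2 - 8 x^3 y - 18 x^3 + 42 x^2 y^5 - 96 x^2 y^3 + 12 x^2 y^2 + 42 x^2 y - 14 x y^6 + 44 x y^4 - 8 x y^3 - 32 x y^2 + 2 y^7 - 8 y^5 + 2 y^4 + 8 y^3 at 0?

D5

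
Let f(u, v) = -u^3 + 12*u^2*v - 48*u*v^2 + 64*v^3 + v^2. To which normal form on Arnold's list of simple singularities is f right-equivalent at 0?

A2

The Hessian of f at 0 has rank 1. Corank 1: A-series; mu = 2 gives A_2.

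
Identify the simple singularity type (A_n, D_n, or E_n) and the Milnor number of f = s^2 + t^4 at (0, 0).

Type A_{3}, Milnor number mu = 3.

The Hessian of f at 0 is [[2, 0], [0, 0]] with rank 1, so corank 1. A Groebner basis of the Jacobian ideal J(f) in C{s,t} is {t^3, s}; counting standard monomials gives mu = 3. Corank 1: A-series; mu = 3 gives A_3.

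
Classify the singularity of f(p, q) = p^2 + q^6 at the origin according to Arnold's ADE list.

A_5

The Hessian of f at 0 is [[2, 0], [0, 0]] with rank 1, so corank 1. A Groebner basis of the Jacobian ideal J(f) in C{p,q} is {q^5, p}; counting standard monomials gives mu = 5. Corank 1: A-series; mu = 5 gives A_5.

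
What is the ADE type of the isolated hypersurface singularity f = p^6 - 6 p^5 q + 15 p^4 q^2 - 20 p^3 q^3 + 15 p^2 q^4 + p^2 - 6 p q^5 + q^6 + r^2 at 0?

The Hessian of f at 0 has rank 2. Corank 1: A-series; mu = 5 gives A_5.

A5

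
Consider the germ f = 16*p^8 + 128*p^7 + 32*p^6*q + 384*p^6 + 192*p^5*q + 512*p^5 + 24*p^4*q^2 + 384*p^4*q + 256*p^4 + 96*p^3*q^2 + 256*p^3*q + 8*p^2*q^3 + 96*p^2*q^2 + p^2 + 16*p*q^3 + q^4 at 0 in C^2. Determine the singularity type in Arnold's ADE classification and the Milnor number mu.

The Hessian of f at 0 is [[2, 0], [0, 0]] with rank 1, so corank 1. A Groebner basis of the Jacobian ideal J(f) in C{p,q} is {q^3, p}; counting standard monomials gives mu = 3. Corank 1: A-series; mu = 3 gives A_3.

Type A3, Milnor number mu = 3.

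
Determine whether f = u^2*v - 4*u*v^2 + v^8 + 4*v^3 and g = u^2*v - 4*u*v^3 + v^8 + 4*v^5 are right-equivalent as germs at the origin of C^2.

Yes.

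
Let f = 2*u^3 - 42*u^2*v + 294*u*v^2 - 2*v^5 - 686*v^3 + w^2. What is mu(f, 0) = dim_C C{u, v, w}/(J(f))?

8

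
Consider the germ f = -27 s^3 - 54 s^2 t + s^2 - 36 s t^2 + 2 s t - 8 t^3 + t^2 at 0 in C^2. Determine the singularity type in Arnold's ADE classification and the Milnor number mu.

Type A_2, Milnor number mu = 2.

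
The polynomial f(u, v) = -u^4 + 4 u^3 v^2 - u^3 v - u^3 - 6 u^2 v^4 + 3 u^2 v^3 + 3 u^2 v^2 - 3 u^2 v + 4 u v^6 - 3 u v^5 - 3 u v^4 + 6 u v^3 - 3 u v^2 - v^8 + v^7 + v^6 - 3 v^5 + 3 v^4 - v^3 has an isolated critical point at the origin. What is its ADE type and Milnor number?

Type E_7, Milnor number mu = 7.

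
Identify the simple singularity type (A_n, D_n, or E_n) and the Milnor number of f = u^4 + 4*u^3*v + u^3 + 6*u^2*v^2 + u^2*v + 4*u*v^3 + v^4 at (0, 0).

Type D_{5}, Milnor number mu = 5.

The Hessian of f at 0 is [[0, 0], [0, 0]] with rank 0, so corank 2. A Groebner basis of the Jacobian ideal J(f) in C{u,v} is {u*v^2, -u*v/4 + v^3, u^2 + u*v}; counting standard monomials gives mu = 5. Corank 2; j^3 = u^2*(u + v) has shape L^2 M (L != M), so D-series; mu = 5 gives D_5.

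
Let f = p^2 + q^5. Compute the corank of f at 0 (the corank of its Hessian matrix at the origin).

1

Hessian at 0 has rank 1.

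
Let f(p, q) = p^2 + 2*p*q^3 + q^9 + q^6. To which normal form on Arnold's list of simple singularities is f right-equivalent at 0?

A_8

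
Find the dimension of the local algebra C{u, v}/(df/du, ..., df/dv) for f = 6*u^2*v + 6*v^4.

5

The Hessian of f at 0 is [[0, 0], [0, 0]] with rank 0, so corank 2. A Groebner basis of the Jacobian ideal J(f) in C{u,v} is {u^3, u^2/4 + v^3, u*v}; counting standard monomials gives mu = 5. Corank 2; j^3 = 6*u^2*v has shape L^2 M (L != M), so D-series; mu = 5 gives D_5.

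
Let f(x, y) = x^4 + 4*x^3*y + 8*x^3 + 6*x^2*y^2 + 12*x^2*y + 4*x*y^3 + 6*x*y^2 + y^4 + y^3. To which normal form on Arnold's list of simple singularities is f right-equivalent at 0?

The Hessian of f at 0 has rank 0. Corank 2; j^3 = (2*x + y)^3 is a perfect cube, so E-series; the 4-jet and mu = 6 give E_6.

E6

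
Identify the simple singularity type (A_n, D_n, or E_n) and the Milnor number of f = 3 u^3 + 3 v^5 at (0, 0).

The Hessian of f at 0 has rank 0. Corank 2; j^3 = 3*u^3 is a perfect cube, so E-series; the 5-jet and mu = 8 give E_8.

Type E_8, Milnor number mu = 8.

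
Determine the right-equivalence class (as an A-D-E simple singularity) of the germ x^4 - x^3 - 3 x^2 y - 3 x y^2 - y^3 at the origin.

The Hessian of f at 0 has rank 0. Corank 2; j^3 = -(x + y)^3 is a perfect cube, so E-series; the 4-jet and mu = 6 give E_6.

E_6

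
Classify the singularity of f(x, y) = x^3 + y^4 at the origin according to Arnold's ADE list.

The Hessian of f at 0 is [[0, 0], [0, 0]] with rank 0, so corank 2. A Groebner basis of the Jacobian ideal J(f) in C{x,y} is {y^3, x^2}; counting standard monomials gives mu = 6. Corank 2; j^3 = x^3 is a perfect cube, so E-series; the 4-jet and mu = 6 give E_6.

E6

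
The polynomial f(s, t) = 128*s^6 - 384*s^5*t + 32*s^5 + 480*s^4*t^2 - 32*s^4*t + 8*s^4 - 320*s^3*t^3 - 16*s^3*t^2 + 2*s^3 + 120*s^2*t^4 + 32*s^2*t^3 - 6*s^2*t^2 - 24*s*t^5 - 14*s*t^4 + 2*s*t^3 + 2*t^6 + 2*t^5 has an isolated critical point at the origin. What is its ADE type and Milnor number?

Type E7, Milnor number mu = 7.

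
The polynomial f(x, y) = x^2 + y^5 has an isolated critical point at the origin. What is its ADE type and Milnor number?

Type A4, Milnor number mu = 4.

The Hessian of f at 0 is [[2, 0], [0, 0]] with rank 1, so corank 1. A Groebner basis of the Jacobian ideal J(f) in C{x,y} is {y^4, x}; counting standard monomials gives mu = 4. Corank 1: A-series; mu = 4 gives A_4.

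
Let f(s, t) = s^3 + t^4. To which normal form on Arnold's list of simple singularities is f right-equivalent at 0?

E_6

The Hessian of f at 0 has rank 0. Corank 2; j^3 = s^3 is a perfect cube, so E-series; the 4-jet and mu = 6 give E_6.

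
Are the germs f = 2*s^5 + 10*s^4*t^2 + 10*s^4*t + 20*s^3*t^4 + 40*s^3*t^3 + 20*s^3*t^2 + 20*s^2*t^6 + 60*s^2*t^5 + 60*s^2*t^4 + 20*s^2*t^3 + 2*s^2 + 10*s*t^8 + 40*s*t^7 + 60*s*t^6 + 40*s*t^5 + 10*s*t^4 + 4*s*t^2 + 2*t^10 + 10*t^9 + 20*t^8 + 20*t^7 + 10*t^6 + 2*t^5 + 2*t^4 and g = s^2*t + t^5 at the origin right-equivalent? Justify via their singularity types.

No.

The Hessian of f at 0 has rank 1. Corank 1: A-series; mu = 4 gives A_4. The Hessian of g at 0 has rank 0. Corank 2; j^3 = s^2*t has shape L^2 M (L != M), so D-series; mu = 6 gives D_6. f is A_4 but g is D_6, hence not right-equivalent.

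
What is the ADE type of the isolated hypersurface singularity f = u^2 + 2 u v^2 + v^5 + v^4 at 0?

A_4

The Hessian of f at 0 has rank 1. Corank 1: A-series; mu = 4 gives A_4.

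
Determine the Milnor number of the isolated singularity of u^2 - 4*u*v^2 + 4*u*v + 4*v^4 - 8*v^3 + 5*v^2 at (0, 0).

The Hessian of f at 0 is [[2, 4], [4, 10]] with rank 2, so corank 0. A Groebner basis of the Jacobian ideal J(f) in C{u,v} is {u, v}; counting standard monomials gives mu = 1. Corank 0: nondegenerate Morse point, so A_1.

1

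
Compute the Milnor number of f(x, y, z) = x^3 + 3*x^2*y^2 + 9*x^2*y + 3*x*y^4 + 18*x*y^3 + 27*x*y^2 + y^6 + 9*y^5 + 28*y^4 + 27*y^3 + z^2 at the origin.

6

The Hessian of f at 0 has rank 1. Corank 2; j^3 = (x + 3*y)^3 is a perfect cube, so E-series; the 4-jet and mu = 6 give E_6.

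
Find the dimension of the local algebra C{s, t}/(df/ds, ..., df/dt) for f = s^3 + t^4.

6

The Hessian of f at 0 is [[0, 0], [0, 0]] with rank 0, so corank 2. A Groebner basis of the Jacobian ideal J(f) in C{s,t} is {t^3, s^2}; counting standard monomials gives mu = 6. Corank 2; j^3 = s^3 is a perfect cube, so E-series; the 4-jet and mu = 6 give E_6.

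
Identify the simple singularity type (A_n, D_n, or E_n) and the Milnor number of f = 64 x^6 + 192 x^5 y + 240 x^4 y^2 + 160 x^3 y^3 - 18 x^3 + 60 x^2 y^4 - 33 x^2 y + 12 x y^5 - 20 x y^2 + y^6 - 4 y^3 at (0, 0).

Type D7, Milnor number mu = 7.

The Hessian of f at 0 has rank 0. Corank 2; j^3 = -(2*x + y)*(3*x + 2*y)^2 has shape L^2 M (L != M), so D-series; mu = 7 gives D_7.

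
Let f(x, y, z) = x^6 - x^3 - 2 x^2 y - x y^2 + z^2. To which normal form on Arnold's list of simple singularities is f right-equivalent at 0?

D_{7}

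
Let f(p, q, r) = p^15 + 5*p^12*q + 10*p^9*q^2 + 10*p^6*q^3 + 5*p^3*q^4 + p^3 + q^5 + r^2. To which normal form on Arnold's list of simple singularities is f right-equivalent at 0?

E_{8}

The Hessian of f at 0 has rank 1. Corank 2; j^3 = p^3 is a perfect cube, so E-series; the 5-jet and mu = 8 give E_8.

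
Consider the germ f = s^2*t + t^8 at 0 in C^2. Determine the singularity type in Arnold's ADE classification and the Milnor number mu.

The Hessian of f at 0 has rank 0. Corank 2; j^3 = s^2*t has shape L^2 M (L != M), so D-series; mu = 9 gives D_9.

Type D_{9}, Milnor number mu = 9.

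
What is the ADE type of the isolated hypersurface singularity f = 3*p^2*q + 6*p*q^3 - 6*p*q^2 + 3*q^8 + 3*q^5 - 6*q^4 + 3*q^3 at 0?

D9

The Hessian of f at 0 has rank 0. Corank 2; j^3 = 3*q*(p - q)^2 has shape L^2 M (L != M), so D-series; mu = 9 gives D_9.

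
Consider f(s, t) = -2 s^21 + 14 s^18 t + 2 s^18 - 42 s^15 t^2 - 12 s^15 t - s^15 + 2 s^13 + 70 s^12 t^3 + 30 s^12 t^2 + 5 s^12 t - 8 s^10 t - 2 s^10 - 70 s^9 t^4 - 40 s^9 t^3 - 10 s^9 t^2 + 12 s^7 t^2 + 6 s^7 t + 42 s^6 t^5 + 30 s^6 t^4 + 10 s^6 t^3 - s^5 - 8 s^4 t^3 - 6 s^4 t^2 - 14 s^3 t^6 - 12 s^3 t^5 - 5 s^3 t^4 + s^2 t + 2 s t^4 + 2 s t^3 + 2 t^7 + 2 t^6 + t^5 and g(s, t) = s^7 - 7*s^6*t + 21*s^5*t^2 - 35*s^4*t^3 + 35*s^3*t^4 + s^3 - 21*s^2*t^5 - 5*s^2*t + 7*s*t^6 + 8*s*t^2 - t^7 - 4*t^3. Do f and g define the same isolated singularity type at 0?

Yes.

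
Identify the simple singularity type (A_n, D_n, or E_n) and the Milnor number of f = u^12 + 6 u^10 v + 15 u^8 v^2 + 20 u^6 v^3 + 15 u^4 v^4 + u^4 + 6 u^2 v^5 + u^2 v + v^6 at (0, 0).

Type D_{7}, Milnor number mu = 7.

The Hessian of f at 0 has rank 0. Corank 2; j^3 = u^2*v has shape L^2 M (L != M), so D-series; mu = 7 gives D_7.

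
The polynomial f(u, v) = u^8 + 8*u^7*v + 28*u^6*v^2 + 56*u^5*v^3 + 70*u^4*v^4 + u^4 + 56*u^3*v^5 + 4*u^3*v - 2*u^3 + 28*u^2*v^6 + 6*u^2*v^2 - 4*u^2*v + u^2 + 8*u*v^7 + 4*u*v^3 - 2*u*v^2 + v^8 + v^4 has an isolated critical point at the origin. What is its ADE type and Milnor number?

Type A_{7}, Milnor number mu = 7.

The Hessian of f at 0 has rank 1. Corank 1: A-series; mu = 7 gives A_7.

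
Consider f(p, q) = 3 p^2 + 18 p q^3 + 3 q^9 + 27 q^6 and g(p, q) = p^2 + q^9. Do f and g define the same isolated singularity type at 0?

The Hessian of f at 0 is [[6, 0], [0, 0]] with rank 1, so corank 1. A Groebner basis of the Jacobian ideal J(f) in C{p,q} is {p^2*q^2, p^3, p/3 + q^3}; counting standard monomials gives mu = 8. Corank 1: A-series; mu = 8 gives A_8. The Hessian of g at 0 is [[2, 0], [0, 0]] with rank 1, so corank 1. A Groebner basis of the Jacobian ideal J(g) in C{p,q} is {q^8, p}; counting standard monomials gives mu = 8. Corank 1: A-series; mu = 8 gives A_8. Both have type A_8, hence right-equivalent.

Yes.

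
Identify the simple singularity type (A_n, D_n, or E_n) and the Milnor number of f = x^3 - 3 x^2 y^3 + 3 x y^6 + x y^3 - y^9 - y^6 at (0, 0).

Type E_{7}, Milnor number mu = 7.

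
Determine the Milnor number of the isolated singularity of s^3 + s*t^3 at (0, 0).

The Hessian of f at 0 has rank 0. Corank 2; j^3 = s^3 is a perfect cube, so E-series; the 4-jet and mu = 7 give E_7.

7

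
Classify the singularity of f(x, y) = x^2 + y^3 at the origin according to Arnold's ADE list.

The Hessian of f at 0 has rank 1. Corank 1: A-series; mu = 2 gives A_2.

A_{2}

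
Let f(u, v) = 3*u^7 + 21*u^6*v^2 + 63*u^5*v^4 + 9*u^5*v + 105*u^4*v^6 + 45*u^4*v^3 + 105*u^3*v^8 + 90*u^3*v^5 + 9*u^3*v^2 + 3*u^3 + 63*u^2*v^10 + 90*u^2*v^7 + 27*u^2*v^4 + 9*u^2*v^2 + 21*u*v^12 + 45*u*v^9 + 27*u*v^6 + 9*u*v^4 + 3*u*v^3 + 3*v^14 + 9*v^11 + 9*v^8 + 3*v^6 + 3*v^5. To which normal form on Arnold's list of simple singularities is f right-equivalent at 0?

E_{7}

The Hessian of f at 0 has rank 0. Corank 2; j^3 = 3*u^3 is a perfect cube, so E-series; the 4-jet and mu = 7 give E_7.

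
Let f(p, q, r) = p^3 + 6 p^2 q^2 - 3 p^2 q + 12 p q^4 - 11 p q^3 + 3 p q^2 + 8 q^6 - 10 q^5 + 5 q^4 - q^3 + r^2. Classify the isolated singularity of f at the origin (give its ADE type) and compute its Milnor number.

Type E_{7}, Milnor number mu = 7.

The Hessian of f at 0 is [[0, 0, 0], [0, 0, 0], [0, 0, 2]] with rank 1, so corank 2. A Groebner basis of the Jacobian ideal J(f) in C{p,q,r} is {-p^2/4 + p*q/2 + q^4 - q^3/12 - q^2/4, p^3 + 7*p^2/4 - 7*p*q/2 - 5*q^3/12 + 7*q^2/4, p^2*q + 13*p^2/12 - 13*p*q/6 - 23*q^3/36 + 13*q^2/12, p^2/2 + p*q^2 - p*q - 5*q^3/6 + q^2/2, r}; counting standard monomials gives mu = 7. Corank 2; j^3 = (p - q)^3 is a perfect cube, so E-series; the 4-jet and mu = 7 give E_7.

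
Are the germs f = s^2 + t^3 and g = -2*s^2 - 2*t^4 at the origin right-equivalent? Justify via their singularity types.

No.

The Hessian of f at 0 has rank 1. Corank 1: A-series; mu = 2 gives A_2. The Hessian of g at 0 has rank 1. Corank 1: A-series; mu = 3 gives A_3. f is A_2 but g is A_3, hence not right-equivalent.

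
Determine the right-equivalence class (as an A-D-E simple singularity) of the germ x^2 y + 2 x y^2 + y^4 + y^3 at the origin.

D_5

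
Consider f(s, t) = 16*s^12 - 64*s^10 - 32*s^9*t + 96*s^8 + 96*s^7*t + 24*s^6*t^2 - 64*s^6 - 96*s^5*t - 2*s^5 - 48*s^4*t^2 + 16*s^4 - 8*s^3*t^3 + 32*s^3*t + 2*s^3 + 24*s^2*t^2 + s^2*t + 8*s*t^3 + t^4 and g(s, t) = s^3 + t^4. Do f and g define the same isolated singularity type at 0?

No.

The Hessian of f at 0 has rank 0. Corank 2; j^3 = s^2*(2*s + t) has shape L^2 M (L != M), so D-series; mu = 5 gives D_5. The Hessian of g at 0 has rank 0. Corank 2; j^3 = s^3 is a perfect cube, so E-series; the 4-jet and mu = 6 give E_6. f is D_5 but g is E_6, hence not right-equivalent.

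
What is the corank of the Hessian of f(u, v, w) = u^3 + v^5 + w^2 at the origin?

The Hessian at 0 is [[0, 0, 0], [0, 0, 0], [0, 0, 2]] of rank 1; hence corank 2.

2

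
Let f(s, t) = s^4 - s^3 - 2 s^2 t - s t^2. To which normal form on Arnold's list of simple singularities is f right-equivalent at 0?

D5

The Hessian of f at 0 has rank 0. Corank 2; j^3 = -s*(s + t)^2 has shape L^2 M (L != M), so D-series; mu = 5 gives D_5.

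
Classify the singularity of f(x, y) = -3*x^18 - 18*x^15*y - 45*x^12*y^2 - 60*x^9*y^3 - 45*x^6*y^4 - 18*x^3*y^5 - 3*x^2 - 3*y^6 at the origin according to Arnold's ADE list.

The Hessian of f at 0 is [[-6, 0], [0, 0]] with rank 1, so corank 1. A Groebner basis of the Jacobian ideal J(f) in C{x,y} is {y^5, x}; counting standard monomials gives mu = 5. Corank 1: A-series; mu = 5 gives A_5.

A_5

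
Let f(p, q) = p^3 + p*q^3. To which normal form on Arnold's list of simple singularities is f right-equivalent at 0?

E_7

The Hessian of f at 0 has rank 0. Corank 2; j^3 = p^3 is a perfect cube, so E-series; the 4-jet and mu = 7 give E_7.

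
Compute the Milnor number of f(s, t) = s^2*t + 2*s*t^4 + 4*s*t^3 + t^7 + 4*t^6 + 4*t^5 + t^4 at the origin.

The Hessian of f at 0 has rank 0. Corank 2; j^3 = s^2*t has shape L^2 M (L != M), so D-series; mu = 5 gives D_5.

5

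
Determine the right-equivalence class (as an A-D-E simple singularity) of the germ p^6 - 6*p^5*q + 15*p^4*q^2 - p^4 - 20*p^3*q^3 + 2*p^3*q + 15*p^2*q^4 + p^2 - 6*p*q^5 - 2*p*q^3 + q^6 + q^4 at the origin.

The Hessian of f at 0 is [[2, 0], [0, 0]] with rank 1, so corank 1. A Groebner basis of the Jacobian ideal J(f) in C{p,q} is {q^3, p}; counting standard monomials gives mu = 3. Corank 1: A-series; mu = 3 gives A_3.

A_3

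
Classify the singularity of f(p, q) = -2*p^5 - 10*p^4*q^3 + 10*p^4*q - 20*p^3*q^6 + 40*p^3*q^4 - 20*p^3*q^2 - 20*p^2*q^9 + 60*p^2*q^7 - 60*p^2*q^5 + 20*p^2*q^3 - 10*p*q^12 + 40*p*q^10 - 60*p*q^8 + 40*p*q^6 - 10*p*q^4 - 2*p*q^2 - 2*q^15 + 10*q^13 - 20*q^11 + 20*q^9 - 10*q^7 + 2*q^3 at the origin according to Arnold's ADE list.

D_{6}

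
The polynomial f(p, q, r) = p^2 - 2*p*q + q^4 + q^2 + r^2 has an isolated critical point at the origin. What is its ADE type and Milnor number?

Type A3, Milnor number mu = 3.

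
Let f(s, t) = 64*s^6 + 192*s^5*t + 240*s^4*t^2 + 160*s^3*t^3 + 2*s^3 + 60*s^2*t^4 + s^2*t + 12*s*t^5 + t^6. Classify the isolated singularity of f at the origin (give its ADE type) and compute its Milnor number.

Type D7, Milnor number mu = 7.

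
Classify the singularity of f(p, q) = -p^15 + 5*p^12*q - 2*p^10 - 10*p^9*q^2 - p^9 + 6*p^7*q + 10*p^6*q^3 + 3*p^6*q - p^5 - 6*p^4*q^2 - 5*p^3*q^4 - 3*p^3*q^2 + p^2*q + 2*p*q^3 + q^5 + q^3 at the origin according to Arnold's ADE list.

D4

The Hessian of f at 0 has rank 0. Corank 2; j^3 = q*(p^2 + q^2) splits into three distinct lines over C (the quadratic factor has nonzero discriminant), so D_4.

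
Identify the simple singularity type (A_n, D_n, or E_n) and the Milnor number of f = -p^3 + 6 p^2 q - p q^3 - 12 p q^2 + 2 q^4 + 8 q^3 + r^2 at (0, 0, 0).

Type E7, Milnor number mu = 7.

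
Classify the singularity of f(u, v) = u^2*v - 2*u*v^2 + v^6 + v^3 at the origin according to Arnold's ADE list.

D_{7}

The Hessian of f at 0 has rank 0. Corank 2; j^3 = v*(u - v)^2 has shape L^2 M (L != M), so D-series; mu = 7 gives D_7.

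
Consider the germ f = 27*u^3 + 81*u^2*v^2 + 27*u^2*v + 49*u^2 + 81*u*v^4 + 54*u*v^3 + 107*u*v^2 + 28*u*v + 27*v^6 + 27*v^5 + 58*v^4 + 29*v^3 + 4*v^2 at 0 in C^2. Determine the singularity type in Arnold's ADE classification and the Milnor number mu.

Type A_{2}, Milnor number mu = 2.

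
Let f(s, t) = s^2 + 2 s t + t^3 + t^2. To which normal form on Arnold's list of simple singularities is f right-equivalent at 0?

A_{2}

The Hessian of f at 0 is [[2, 2], [2, 2]] with rank 1, so corank 1. A Groebner basis of the Jacobian ideal J(f) in C{s,t} is {t^2, s + t}; counting standard monomials gives mu = 2. Corank 1: A-series; mu = 2 gives A_2.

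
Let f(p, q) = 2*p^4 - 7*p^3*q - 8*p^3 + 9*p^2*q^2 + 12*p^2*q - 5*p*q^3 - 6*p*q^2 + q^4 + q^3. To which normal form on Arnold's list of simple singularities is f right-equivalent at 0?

E_7

The Hessian of f at 0 has rank 0. Corank 2; j^3 = -(2*p - q)^3 is a perfect cube, so E-series; the 4-jet and mu = 7 give E_7.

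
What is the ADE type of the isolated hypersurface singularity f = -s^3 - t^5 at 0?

E_{8}

The Hessian of f at 0 is [[0, 0], [0, 0]] with rank 0, so corank 2. A Groebner basis of the Jacobian ideal J(f) in C{s,t} is {t^4, s^2}; counting standard monomials gives mu = 8. Corank 2; j^3 = -s^3 is a perfect cube, so E-series; the 5-jet and mu = 8 give E_8.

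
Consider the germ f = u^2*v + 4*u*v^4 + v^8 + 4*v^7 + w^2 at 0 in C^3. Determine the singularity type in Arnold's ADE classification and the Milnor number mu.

The Hessian of f at 0 is [[0, 0, 0], [0, 0, 0], [0, 0, 2]] with rank 1, so corank 2. A Groebner basis of the Jacobian ideal J(f) in C{u,v,w} is {u^2*v^2, u^2*v + u^2/2 + u*v^3, u*v/2 + v^4, u^3, w}; counting standard monomials gives mu = 9. Corank 2; j^3 = u^2*v has shape L^2 M (L != M), so D-series; mu = 9 gives D_9.

Type D_9, Milnor number mu = 9.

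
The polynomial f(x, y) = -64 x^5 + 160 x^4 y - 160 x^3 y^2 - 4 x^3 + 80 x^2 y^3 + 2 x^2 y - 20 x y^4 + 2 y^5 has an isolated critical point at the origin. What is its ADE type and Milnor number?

The Hessian of f at 0 has rank 0. Corank 2; j^3 = -2*x^2*(2*x - y) has shape L^2 M (L != M), so D-series; mu = 6 gives D_6.

Type D_6, Milnor number mu = 6.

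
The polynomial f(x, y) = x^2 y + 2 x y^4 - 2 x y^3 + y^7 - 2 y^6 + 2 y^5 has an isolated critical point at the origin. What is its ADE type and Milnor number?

Type D_{6}, Milnor number mu = 6.

The Hessian of f at 0 has rank 0. Corank 2; j^3 = x^2*y has shape L^2 M (L != M), so D-series; mu = 6 gives D_6.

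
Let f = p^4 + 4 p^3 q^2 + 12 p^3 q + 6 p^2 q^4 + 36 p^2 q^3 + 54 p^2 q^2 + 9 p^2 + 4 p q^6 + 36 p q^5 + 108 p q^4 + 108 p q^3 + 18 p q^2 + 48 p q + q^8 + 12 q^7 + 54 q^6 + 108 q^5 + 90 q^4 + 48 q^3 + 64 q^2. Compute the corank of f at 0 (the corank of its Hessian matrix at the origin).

1

The Hessian at 0 is [[18, 48], [48, 128]] of rank 1; hence corank 1.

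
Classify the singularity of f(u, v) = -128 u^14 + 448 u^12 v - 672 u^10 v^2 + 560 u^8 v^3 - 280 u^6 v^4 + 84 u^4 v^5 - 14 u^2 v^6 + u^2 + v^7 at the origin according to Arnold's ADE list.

A_6

The Hessian of f at 0 has rank 1. Corank 1: A-series; mu = 6 gives A_6.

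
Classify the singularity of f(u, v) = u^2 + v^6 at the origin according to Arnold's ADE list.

The Hessian of f at 0 is [[2, 0], [0, 0]] with rank 1, so corank 1. A Groebner basis of the Jacobian ideal J(f) in C{u,v} is {v^5, u}; counting standard monomials gives mu = 5. Corank 1: A-series; mu = 5 gives A_5.

A_{5}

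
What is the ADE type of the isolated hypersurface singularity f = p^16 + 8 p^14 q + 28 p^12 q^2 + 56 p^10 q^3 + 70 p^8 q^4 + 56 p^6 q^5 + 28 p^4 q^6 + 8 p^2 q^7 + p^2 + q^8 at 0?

A_{7}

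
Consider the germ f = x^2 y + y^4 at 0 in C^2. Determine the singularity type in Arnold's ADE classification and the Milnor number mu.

The Hessian of f at 0 has rank 0. Corank 2; j^3 = x^2*y has shape L^2 M (L != M), so D-series; mu = 5 gives D_5.

Type D_5, Milnor number mu = 5.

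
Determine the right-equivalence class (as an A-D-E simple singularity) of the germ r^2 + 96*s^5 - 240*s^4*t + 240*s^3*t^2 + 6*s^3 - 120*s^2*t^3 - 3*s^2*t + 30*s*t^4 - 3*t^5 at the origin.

The Hessian of f at 0 has rank 1. Corank 2; j^3 = 3*s^2*(2*s - t) has shape L^2 M (L != M), so D-series; mu = 6 gives D_6.

D_{6}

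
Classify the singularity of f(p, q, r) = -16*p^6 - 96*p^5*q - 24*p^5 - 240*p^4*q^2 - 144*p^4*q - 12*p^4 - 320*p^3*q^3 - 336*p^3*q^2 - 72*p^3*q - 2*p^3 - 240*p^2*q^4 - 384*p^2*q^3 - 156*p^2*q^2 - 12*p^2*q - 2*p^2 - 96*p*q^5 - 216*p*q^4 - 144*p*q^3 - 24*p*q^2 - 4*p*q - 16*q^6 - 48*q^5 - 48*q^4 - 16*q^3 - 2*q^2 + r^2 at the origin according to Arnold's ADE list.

A2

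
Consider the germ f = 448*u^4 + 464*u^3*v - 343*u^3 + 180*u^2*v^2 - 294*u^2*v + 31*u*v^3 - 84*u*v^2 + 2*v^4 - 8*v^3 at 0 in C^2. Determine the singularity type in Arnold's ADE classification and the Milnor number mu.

The Hessian of f at 0 has rank 0. Corank 2; j^3 = -(7*u + 2*v)^3 is a perfect cube, so E-series; the 4-jet and mu = 7 give E_7.

Type E_{7}, Milnor number mu = 7.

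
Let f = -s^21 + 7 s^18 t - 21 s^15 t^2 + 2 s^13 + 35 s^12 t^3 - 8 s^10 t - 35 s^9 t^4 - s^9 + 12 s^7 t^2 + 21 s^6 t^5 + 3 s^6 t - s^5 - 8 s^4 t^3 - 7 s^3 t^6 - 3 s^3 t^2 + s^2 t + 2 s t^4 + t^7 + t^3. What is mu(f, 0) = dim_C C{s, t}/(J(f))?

4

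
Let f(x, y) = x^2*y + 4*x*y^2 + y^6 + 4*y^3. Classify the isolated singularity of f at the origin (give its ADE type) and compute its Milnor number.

Type D_{7}, Milnor number mu = 7.

The Hessian of f at 0 has rank 0. Corank 2; j^3 = y*(x + 2*y)^2 has shape L^2 M (L != M), so D-series; mu = 7 gives D_7.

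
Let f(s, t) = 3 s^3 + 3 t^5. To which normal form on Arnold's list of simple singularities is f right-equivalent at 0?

E_8

The Hessian of f at 0 has rank 0. Corank 2; j^3 = 3*s^3 is a perfect cube, so E-series; the 5-jet and mu = 8 give E_8.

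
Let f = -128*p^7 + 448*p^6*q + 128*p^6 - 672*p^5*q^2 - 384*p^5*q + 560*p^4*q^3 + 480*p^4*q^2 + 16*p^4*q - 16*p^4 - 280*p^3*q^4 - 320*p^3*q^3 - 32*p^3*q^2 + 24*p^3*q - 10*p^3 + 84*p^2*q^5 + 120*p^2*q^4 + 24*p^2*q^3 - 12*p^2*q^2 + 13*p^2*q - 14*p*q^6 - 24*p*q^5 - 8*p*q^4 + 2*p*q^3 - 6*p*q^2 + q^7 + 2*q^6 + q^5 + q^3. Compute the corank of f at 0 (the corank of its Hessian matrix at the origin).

2

The Hessian at 0 is [[0, 0], [0, 0]] of rank 0; hence corank 2.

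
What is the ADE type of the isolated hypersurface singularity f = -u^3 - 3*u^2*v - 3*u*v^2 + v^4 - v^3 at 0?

E_6

The Hessian of f at 0 has rank 0. Corank 2; j^3 = -(u + v)^3 is a perfect cube, so E-series; the 4-jet and mu = 6 give E_6.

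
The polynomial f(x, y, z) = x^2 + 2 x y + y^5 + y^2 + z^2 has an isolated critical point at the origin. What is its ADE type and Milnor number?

Type A_4, Milnor number mu = 4.

The Hessian of f at 0 is [[2, 2, 0], [2, 2, 0], [0, 0, 2]] with rank 2, so corank 1. A Groebner basis of the Jacobian ideal J(f) in C{x,y,z} is {y^4, x + y, z}; counting standard monomials gives mu = 4. Corank 1: A-series; mu = 4 gives A_4.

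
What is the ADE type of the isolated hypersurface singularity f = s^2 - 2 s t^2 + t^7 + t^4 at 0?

A_6

The Hessian of f at 0 has rank 1. Corank 1: A-series; mu = 6 gives A_6.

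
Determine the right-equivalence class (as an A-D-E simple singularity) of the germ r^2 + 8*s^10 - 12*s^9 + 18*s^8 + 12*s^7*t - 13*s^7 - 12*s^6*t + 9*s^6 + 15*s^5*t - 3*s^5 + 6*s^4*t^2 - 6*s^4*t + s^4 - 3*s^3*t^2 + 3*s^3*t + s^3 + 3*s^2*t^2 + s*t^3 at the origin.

E7

The Hessian of f at 0 has rank 1. Corank 2; j^3 = s^3 is a perfect cube, so E-series; the 4-jet and mu = 7 give E_7.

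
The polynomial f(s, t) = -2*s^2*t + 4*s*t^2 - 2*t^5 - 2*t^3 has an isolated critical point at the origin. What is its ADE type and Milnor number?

Type D6, Milnor number mu = 6.

The Hessian of f at 0 has rank 0. Corank 2; j^3 = -2*t*(s - t)^2 has shape L^2 M (L != M), so D-series; mu = 6 gives D_6.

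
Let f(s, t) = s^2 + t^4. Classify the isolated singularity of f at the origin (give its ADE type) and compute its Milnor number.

The Hessian of f at 0 has rank 1. Corank 1: A-series; mu = 3 gives A_3.

Type A3, Milnor number mu = 3.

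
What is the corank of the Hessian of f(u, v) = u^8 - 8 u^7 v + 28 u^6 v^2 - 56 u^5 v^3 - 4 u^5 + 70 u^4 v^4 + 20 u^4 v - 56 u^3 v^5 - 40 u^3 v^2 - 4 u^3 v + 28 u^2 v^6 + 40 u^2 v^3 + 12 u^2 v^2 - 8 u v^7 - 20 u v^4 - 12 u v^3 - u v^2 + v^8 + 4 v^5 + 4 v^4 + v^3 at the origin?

2

Hessian at 0 has rank 0.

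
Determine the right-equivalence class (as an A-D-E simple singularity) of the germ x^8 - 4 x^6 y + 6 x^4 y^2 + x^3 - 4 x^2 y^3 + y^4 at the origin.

E6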